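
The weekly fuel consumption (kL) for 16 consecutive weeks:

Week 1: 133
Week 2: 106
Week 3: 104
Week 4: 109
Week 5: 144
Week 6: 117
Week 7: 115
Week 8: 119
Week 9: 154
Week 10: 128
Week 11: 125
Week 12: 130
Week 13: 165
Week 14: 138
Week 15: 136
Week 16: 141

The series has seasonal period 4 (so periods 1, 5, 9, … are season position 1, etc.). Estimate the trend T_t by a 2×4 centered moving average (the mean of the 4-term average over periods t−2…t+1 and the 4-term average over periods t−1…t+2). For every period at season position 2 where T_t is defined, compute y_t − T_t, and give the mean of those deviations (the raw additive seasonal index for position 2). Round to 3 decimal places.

-5.333

Season position 2 occurs at t = 6, 10, 14 (where T_t is defined).
t=6: T_6 = 122.50000; y_6 − T_6 = 117 − 122.50000 = -5.50000
t=10: T_10 = 132.87500; y_10 − T_10 = 128 − 132.87500 = -4.87500
t=14: T_14 = 143.62500; y_14 − T_14 = 138 − 143.62500 = -5.62500
Mean deviation: (-5.50000 + -4.87500 + -5.62500) / 3 = -5.333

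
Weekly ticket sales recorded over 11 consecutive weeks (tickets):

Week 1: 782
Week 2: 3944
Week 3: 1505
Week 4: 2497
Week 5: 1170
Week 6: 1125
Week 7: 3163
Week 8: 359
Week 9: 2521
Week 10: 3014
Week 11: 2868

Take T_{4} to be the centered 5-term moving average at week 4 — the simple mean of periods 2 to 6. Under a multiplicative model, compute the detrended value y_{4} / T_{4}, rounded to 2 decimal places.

Trend T_4 = (3944 + 1505 + 2497 + 1170 + 1125) / 5 = 10241/5 = 2048.2000
Ratio to trend: 2497 / 2048.2000 = 1.22

1.22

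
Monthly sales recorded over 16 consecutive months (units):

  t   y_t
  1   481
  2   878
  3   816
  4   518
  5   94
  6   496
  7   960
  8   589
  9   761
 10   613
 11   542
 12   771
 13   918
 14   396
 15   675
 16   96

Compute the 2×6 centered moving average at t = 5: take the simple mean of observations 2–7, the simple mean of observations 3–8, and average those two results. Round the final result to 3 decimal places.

602.917

Sum over 2–7: 878 + 816 + 518 + 94 + 496 + 960 = 3762
Sum over 3–8: 816 + 518 + 94 + 496 + 960 + 589 = 3473
CMA at t=5 = (3762 + 3473) / (2·6) = 7235 / 12 = 602.917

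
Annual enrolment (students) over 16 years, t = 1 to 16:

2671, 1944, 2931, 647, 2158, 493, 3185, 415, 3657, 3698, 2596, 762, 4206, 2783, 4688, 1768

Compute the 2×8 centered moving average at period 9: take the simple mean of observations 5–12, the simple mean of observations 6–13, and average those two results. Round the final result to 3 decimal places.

Sum over 5–12: 2158 + 493 + 3185 + 415 + 3657 + 3698 + 2596 + 762 = 16964
Sum over 6–13: 493 + 3185 + 415 + 3657 + 3698 + 2596 + 762 + 4206 = 19012
CMA at t=9 = (16964 + 19012) / (2·8) = 35976 / 16 = 2248.500

2248.500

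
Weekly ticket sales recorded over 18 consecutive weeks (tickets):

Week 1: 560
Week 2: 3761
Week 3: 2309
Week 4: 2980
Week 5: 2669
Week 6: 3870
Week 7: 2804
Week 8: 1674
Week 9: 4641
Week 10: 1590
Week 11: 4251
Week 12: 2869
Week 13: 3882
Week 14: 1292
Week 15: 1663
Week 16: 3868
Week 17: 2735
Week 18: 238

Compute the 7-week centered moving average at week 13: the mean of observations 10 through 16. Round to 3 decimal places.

Sum of periods 10–16: 1590 + 4251 + 2869 + 3882 + 1292 + 1663 + 3868 = 19415
Divide by 7: 19415 / 7 = 2773.571

2773.571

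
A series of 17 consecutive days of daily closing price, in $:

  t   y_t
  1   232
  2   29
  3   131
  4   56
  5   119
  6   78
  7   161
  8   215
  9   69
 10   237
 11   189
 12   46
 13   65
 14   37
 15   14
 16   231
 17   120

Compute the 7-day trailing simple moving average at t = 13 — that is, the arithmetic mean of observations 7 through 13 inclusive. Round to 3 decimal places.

Sum of periods 7–13: 161 + 215 + 69 + 237 + 189 + 46 + 65 = 982
Divide by 7: 982 / 7 = 140.286

140.286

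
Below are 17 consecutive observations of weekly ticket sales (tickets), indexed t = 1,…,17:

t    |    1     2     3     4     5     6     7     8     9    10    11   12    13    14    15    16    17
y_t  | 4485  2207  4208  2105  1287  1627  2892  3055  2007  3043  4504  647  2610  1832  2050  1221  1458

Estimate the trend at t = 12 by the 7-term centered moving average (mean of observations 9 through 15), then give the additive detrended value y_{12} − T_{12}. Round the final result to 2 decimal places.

-1737.71

Trend T_12 = (2007 + 3043 + 4504 + 647 + 2610 + 1832 + 2050) / 7 = 16693/7 = 2384.7143
Detrended value: 647 − 2384.7143 = -1737.71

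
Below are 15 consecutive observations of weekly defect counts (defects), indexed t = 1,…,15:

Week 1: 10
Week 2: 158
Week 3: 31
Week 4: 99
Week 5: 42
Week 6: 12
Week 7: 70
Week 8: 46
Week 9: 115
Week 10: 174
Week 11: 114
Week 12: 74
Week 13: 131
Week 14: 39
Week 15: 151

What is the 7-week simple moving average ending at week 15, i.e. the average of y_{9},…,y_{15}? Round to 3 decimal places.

Sum of periods 9–15: 115 + 174 + 114 + 74 + 131 + 39 + 151 = 798
Divide by 7: 798 / 7 = 114.000

114.000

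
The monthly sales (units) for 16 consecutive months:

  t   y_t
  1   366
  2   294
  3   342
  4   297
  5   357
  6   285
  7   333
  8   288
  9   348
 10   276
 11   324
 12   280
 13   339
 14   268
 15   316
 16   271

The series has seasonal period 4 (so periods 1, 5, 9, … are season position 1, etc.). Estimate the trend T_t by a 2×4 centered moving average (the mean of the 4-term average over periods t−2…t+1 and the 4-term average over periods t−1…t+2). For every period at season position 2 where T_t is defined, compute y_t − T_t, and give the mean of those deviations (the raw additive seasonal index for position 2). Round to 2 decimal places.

-31.83

Season position 2 occurs at t = 6, 10, 14 (where T_t is defined).
t=6: T_6 = 316.8750; y_6 − T_6 = 285 − 316.8750 = -31.8750
t=10: T_10 = 308.0000; y_10 − T_10 = 276 − 308.0000 = -32.0000
t=14: T_14 = 299.6250; y_14 − T_14 = 268 − 299.6250 = -31.6250
Mean deviation: (-31.8750 + -32.0000 + -31.6250) / 3 = -31.83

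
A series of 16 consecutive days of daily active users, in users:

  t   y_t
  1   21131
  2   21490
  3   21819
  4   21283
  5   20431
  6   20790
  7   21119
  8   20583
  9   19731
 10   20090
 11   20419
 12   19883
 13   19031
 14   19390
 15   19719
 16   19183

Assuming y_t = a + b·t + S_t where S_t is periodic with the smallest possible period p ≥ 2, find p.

First differences y_{t+1} − y_t: 359, 329, -536, -852, 359, 329, -536, -852, 359, 329, …
The difference pattern repeats every 4 terms and not for any smaller step, so p = 4.

4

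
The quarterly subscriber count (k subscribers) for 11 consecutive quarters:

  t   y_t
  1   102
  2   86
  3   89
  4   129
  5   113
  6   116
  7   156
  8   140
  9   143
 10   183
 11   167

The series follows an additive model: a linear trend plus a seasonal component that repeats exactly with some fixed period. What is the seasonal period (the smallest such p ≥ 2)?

3

First differences y_{t+1} − y_t: -16, 3, 40, -16, 3, 40, -16, 3, …
The difference pattern repeats every 3 terms and not for any smaller step, so p = 3.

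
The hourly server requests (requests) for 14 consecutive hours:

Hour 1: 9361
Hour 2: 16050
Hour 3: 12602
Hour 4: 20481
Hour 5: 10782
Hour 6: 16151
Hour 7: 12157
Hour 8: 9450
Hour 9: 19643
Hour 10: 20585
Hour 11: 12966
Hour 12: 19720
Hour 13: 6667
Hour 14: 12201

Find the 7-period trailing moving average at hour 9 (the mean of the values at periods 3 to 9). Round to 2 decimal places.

Sum of periods 3–9: 12602 + 20481 + 10782 + 16151 + 12157 + 9450 + 19643 = 101266
Divide by 7: 101266 / 7 = 14466.57

14466.57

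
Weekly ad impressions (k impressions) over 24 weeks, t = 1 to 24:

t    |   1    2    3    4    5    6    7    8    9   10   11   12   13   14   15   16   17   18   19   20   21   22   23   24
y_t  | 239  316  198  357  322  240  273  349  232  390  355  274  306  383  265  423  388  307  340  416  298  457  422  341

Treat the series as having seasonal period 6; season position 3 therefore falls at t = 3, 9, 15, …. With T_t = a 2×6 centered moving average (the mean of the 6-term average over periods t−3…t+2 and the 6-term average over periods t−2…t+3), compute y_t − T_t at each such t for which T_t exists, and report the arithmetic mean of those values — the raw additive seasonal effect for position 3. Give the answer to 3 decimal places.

-77.694

Season position 3 occurs at t = 9, 15, 21 (where T_t is defined).
t=9: T_9 = 309.33333; y_9 − T_9 = 232 − 309.33333 = -77.33333
t=15: T_15 = 342.58333; y_15 − T_15 = 265 − 342.58333 = -77.58333
t=21: T_21 = 376.16667; y_21 − T_21 = 298 − 376.16667 = -78.16667
Mean deviation: (-77.33333 + -77.58333 + -78.16667) / 3 = -77.694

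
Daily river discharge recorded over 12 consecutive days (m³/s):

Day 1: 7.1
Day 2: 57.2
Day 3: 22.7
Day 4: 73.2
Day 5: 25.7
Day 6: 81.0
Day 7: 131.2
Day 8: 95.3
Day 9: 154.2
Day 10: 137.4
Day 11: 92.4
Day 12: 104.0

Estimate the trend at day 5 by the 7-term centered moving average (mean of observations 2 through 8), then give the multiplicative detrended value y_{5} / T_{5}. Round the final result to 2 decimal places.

Trend T_5 = (57.2 + 22.7 + 73.2 + 25.7 + 81.0 + 131.2 + 95.3) / 7 = 486.3/7 = 69.4714
Ratio to trend: 25.7 / 69.4714 = 0.37

0.37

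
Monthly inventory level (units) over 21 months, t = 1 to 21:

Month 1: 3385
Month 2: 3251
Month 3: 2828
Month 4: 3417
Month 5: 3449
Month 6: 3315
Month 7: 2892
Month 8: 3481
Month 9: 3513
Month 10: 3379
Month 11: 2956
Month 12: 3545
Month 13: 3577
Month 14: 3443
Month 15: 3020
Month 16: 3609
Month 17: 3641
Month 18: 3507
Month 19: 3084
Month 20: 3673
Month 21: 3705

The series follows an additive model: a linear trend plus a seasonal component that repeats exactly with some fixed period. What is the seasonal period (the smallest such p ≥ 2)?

First differences y_{t+1} − y_t: -134, -423, 589, 32, -134, -423, 589, 32, -134, -423, …
The difference pattern repeats every 4 terms and not for any smaller step, so p = 4.

4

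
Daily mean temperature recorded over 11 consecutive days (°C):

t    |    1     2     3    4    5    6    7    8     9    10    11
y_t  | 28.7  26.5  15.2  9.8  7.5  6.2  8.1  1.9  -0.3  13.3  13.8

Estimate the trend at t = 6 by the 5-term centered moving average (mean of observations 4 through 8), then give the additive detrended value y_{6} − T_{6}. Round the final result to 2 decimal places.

-0.50

Trend T_6 = (9.8 + 7.5 + 6.2 + 8.1 + 1.9) / 5 = 33.5/5 = 6.7000
Detrended value: 6.2 − 6.7000 = -0.50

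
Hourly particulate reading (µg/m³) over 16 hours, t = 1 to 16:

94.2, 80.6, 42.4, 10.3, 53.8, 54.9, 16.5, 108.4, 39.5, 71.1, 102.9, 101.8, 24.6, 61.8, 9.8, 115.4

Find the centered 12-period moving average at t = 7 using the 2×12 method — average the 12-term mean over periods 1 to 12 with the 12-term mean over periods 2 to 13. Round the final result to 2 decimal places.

Sum over 1–12: 94.2 + 80.6 + 42.4 + 10.3 + 53.8 + 54.9 + 16.5 + 108.4 + 39.5 + 71.1 + 102.9 + 101.8 = 776.4
Sum over 2–13: 80.6 + 42.4 + 10.3 + 53.8 + 54.9 + 16.5 + 108.4 + 39.5 + 71.1 + 102.9 + 101.8 + 24.6 = 706.8
CMA at t=7 = (776.4 + 706.8) / (2·12) = 1483.2 / 24 = 61.80

61.80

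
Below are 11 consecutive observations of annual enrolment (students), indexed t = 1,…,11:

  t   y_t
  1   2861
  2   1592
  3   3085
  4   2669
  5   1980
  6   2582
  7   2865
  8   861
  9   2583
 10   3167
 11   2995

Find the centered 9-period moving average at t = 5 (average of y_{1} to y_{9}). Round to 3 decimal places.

Sum of periods 1–9: 2861 + 1592 + 3085 + 2669 + 1980 + 2582 + 2865 + 861 + 2583 = 21078
Divide by 9: 21078 / 9 = 2342.000

2342.000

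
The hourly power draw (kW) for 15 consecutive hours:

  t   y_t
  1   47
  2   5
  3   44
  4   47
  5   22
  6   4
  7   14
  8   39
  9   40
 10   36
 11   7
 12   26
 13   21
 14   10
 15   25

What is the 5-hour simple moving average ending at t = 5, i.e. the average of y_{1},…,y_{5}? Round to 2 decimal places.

33.00

Sum of periods 1–5: 47 + 5 + 44 + 47 + 22 = 165
Divide by 5: 165 / 5 = 33.00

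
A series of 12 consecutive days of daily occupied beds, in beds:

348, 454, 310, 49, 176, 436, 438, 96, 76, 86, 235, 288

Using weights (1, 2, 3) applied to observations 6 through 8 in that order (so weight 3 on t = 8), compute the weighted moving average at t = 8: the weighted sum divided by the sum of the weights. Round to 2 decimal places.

266.67

Weighted sum: 1·436 + 2·438 + 3·96 = 436 + 876 + 288 = 1600
Weight total: 1 + 2 + 3 = 6
WMA = 1600 / 6 = 266.67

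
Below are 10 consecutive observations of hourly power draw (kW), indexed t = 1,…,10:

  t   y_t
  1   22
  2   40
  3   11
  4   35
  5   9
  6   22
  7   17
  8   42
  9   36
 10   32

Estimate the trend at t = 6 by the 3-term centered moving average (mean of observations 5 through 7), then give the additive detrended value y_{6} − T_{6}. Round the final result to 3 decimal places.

6.000

Trend T_6 = (9 + 22 + 17) / 3 = 48/3 = 16.00000
Detrended value: 22 − 16.00000 = 6.000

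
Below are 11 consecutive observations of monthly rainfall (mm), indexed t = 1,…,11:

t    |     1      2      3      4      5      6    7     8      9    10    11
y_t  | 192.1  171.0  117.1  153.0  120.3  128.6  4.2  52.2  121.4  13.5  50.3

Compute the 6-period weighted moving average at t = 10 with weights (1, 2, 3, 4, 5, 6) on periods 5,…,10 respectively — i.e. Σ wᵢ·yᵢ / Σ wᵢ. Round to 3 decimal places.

Weighted sum: 1·120.3 + 2·128.6 + 3·4.2 + 4·52.2 + 5·121.4 + 6·13.5 = 120.3 + 257.2 + 12.6 + 208.8 + 607.0 + 81.0 = 1286.9
Weight total: 1 + 2 + 3 + 4 + 5 + 6 = 21
WMA = 1286.9 / 21 = 61.281

61.281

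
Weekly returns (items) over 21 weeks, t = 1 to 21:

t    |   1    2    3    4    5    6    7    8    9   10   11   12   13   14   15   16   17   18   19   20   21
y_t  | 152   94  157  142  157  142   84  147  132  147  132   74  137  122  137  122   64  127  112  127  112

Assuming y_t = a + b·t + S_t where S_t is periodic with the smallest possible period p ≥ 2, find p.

5

First differences y_{t+1} − y_t: -58, 63, -15, 15, -15, -58, 63, -15, 15, -15, -58, 63, …
The difference pattern repeats every 5 terms and not for any smaller step, so p = 5.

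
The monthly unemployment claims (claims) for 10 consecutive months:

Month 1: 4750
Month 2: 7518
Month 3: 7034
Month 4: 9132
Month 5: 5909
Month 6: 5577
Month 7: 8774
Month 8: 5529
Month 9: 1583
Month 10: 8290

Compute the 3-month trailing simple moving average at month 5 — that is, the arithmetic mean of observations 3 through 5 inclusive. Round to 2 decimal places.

Sum of periods 3–5: 7034 + 9132 + 5909 = 22075
Divide by 3: 22075 / 3 = 7358.33

7358.33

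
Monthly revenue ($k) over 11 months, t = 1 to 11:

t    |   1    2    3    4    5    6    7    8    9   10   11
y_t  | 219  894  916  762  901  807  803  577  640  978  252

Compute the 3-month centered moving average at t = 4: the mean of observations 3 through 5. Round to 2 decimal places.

Sum of periods 3–5: 916 + 762 + 901 = 2579
Divide by 3: 2579 / 3 = 859.67

859.67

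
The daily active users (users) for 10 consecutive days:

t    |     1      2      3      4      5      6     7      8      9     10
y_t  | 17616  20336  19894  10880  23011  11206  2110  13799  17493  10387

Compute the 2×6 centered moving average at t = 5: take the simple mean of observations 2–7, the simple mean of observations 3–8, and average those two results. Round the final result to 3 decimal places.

Sum over 2–7: 20336 + 19894 + 10880 + 23011 + 11206 + 2110 = 87437
Sum over 3–8: 19894 + 10880 + 23011 + 11206 + 2110 + 13799 = 80900
CMA at t=5 = (87437 + 80900) / (2·6) = 168337 / 12 = 14028.083

14028.083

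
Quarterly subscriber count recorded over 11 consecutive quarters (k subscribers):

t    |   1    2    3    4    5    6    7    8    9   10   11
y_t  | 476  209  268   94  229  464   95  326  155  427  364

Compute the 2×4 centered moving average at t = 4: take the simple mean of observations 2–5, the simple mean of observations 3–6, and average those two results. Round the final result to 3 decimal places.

231.875

Sum over 2–5: 209 + 268 + 94 + 229 = 800
Sum over 3–6: 268 + 94 + 229 + 464 = 1055
CMA at t=4 = (800 + 1055) / (2·4) = 1855 / 8 = 231.875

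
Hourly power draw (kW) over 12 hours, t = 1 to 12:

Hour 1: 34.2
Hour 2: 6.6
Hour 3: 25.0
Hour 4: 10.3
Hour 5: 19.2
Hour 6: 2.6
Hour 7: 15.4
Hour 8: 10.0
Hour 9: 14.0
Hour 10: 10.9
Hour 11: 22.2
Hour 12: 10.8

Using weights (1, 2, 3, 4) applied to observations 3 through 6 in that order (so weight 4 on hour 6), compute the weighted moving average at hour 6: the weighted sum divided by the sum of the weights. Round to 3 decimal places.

Weighted sum: 1·25.0 + 2·10.3 + 3·19.2 + 4·2.6 = 25.0 + 20.6 + 57.6 + 10.4 = 113.6
Weight total: 1 + 2 + 3 + 4 = 10
WMA = 113.6 / 10 = 11.360

11.360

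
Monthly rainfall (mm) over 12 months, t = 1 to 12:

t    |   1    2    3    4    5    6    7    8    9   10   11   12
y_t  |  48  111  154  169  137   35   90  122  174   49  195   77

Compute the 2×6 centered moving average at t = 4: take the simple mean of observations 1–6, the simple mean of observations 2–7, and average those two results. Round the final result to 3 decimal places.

Sum over 1–6: 48 + 111 + 154 + 169 + 137 + 35 = 654
Sum over 2–7: 111 + 154 + 169 + 137 + 35 + 90 = 696
CMA at t=4 = (654 + 696) / (2·6) = 1350 / 12 = 112.500

112.500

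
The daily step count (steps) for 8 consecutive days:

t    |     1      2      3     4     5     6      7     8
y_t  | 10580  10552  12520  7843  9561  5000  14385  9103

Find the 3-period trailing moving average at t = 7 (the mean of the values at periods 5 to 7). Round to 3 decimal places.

9648.667

Sum of periods 5–7: 9561 + 5000 + 14385 = 28946
Divide by 3: 28946 / 3 = 9648.667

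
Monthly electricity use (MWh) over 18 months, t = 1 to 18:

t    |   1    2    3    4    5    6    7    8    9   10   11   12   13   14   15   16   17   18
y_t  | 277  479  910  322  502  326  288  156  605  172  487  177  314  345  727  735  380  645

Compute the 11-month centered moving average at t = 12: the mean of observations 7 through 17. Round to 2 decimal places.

398.73

Sum of periods 7–17: 288 + 156 + 605 + 172 + 487 + 177 + 314 + 345 + 727 + 735 + 380 = 4386
Divide by 11: 4386 / 11 = 398.73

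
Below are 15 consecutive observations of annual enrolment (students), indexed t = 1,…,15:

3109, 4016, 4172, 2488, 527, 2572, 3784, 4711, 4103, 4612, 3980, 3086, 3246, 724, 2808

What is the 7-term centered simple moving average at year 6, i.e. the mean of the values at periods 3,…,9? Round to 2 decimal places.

3193.86

Sum of periods 3–9: 4172 + 2488 + 527 + 2572 + 3784 + 4711 + 4103 = 22357
Divide by 7: 22357 / 7 = 3193.86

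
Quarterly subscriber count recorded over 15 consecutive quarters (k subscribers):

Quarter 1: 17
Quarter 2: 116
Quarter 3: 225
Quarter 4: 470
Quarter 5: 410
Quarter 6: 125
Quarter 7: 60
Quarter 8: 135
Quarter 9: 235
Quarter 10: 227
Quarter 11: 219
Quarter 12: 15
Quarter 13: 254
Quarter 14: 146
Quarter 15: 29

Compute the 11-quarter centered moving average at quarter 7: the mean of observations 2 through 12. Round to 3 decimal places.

Sum of periods 2–12: 116 + 225 + 470 + 410 + 125 + 60 + 135 + 235 + 227 + 219 + 15 = 2237
Divide by 11: 2237 / 11 = 203.364

203.364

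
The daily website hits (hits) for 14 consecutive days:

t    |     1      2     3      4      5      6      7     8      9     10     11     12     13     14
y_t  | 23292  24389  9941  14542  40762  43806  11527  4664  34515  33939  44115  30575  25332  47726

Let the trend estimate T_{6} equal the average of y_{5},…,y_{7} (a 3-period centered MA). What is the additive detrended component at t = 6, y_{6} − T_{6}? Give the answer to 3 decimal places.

11774.333

Trend T_6 = (40762 + 43806 + 11527) / 3 = 96095/3 = 32031.66667
Detrended value: 43806 − 32031.66667 = 11774.333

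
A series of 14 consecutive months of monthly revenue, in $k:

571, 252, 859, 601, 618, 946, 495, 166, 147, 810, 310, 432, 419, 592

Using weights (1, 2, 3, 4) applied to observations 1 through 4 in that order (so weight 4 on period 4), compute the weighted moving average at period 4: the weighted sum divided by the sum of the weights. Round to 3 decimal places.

605.600

Weighted sum: 1·571 + 2·252 + 3·859 + 4·601 = 571 + 504 + 2577 + 2404 = 6056
Weight total: 1 + 2 + 3 + 4 = 10
WMA = 6056 / 10 = 605.600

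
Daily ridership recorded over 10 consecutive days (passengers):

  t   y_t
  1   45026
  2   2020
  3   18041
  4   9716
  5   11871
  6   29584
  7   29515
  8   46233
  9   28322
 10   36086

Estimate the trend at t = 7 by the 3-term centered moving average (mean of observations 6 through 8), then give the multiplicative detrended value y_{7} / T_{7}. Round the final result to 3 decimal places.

Trend T_7 = (29584 + 29515 + 46233) / 3 = 105332/3 = 35110.66667
Ratio to trend: 29515 / 35110.66667 = 0.841

0.841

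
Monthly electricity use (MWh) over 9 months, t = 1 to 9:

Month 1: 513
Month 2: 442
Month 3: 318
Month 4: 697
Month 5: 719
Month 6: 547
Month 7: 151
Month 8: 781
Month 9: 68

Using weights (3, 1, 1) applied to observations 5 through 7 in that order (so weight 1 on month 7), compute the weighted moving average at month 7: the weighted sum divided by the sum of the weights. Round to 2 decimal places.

Weighted sum: 3·719 + 1·547 + 1·151 = 2157 + 547 + 151 = 2855
Weight total: 3 + 1 + 1 = 5
WMA = 2855 / 5 = 571.00

571.00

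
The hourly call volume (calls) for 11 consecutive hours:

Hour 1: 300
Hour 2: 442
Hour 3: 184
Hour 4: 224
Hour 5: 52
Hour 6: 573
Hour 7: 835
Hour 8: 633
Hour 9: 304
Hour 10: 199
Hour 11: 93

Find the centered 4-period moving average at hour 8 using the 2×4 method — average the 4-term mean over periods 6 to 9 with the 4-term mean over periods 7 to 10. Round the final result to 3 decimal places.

539.500

Sum over 6–9: 573 + 835 + 633 + 304 = 2345
Sum over 7–10: 835 + 633 + 304 + 199 = 1971
CMA at t=8 = (2345 + 1971) / (2·4) = 4316 / 8 = 539.500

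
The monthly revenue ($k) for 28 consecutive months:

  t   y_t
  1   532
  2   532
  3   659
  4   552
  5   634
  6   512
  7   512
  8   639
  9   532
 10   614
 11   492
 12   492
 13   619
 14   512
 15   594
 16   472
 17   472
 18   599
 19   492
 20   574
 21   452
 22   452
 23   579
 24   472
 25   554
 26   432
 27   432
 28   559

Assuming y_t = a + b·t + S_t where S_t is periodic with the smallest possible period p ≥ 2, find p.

First differences y_{t+1} − y_t: 0, 127, -107, 82, -122, 0, 127, -107, 82, -122, 0, 127, …
The difference pattern repeats every 5 terms and not for any smaller step, so p = 5.

5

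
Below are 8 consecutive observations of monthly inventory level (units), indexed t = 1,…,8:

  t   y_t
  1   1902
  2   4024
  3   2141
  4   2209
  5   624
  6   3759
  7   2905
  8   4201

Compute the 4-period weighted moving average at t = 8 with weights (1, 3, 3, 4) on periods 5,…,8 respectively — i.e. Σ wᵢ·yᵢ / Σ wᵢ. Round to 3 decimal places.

3401.818

Weighted sum: 1·624 + 3·3759 + 3·2905 + 4·4201 = 624 + 11277 + 8715 + 16804 = 37420
Weight total: 1 + 3 + 3 + 4 = 11
WMA = 37420 / 11 = 3401.818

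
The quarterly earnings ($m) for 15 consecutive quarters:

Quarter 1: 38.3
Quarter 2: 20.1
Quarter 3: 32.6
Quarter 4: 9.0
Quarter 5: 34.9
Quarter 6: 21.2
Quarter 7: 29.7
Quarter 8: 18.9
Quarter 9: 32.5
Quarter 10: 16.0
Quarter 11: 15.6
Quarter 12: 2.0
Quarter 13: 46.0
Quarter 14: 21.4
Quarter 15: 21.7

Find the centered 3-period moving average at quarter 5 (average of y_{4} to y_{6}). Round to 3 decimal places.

Sum of periods 4–6: 9.0 + 34.9 + 21.2 = 65.1
Divide by 3: 65.1 / 3 = 21.700

21.700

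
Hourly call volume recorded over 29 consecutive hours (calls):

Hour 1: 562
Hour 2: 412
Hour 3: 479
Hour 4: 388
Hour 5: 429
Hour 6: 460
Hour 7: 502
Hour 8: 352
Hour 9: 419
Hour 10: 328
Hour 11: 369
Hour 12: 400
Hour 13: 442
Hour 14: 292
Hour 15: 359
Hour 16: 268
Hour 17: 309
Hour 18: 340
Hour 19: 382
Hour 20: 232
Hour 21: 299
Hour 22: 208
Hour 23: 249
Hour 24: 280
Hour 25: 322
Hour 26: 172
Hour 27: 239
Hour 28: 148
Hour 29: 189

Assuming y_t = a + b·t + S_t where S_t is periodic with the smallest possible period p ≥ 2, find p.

First differences y_{t+1} − y_t: -150, 67, -91, 41, 31, 42, -150, 67, -91, 41, 31, 42, -150, 67, …
The difference pattern repeats every 6 terms and not for any smaller step, so p = 6.

6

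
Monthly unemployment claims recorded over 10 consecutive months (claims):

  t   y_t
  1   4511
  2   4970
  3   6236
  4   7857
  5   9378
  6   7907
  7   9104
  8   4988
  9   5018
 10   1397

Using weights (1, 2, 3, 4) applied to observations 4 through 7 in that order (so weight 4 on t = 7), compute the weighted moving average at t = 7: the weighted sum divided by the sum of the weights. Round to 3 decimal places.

8675.000

Weighted sum: 1·7857 + 2·9378 + 3·7907 + 4·9104 = 7857 + 18756 + 23721 + 36416 = 86750
Weight total: 1 + 2 + 3 + 4 = 10
WMA = 86750 / 10 = 8675.000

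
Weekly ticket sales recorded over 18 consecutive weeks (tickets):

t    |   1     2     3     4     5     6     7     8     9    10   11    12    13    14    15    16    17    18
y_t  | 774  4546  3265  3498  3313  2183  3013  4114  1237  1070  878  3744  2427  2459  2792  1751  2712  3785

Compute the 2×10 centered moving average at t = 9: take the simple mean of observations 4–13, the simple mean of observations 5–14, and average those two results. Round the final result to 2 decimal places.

Sum over 4–13: 3498 + 3313 + 2183 + 3013 + 4114 + 1237 + 1070 + 878 + 3744 + 2427 = 25477
Sum over 5–14: 3313 + 2183 + 3013 + 4114 + 1237 + 1070 + 878 + 3744 + 2427 + 2459 = 24438
CMA at t=9 = (25477 + 24438) / (2·10) = 49915 / 20 = 2495.75

2495.75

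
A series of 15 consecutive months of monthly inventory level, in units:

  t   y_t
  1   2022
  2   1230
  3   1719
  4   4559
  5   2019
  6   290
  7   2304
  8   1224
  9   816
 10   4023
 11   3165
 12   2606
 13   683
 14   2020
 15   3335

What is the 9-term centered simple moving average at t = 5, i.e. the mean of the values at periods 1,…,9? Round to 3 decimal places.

1798.111

Sum of periods 1–9: 2022 + 1230 + 1719 + 4559 + 2019 + 290 + 2304 + 1224 + 816 = 16183
Divide by 9: 16183 / 9 = 1798.111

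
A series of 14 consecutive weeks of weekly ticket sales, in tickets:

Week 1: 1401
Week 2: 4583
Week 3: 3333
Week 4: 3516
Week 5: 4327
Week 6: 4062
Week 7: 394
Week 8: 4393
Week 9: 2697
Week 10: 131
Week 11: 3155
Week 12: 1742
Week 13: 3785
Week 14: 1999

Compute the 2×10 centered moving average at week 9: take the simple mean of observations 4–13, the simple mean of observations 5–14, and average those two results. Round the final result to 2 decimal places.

Sum over 4–13: 3516 + 4327 + 4062 + 394 + 4393 + 2697 + 131 + 3155 + 1742 + 3785 = 28202
Sum over 5–14: 4327 + 4062 + 394 + 4393 + 2697 + 131 + 3155 + 1742 + 3785 + 1999 = 26685
CMA at t=9 = (28202 + 26685) / (2·10) = 54887 / 20 = 2744.35

2744.35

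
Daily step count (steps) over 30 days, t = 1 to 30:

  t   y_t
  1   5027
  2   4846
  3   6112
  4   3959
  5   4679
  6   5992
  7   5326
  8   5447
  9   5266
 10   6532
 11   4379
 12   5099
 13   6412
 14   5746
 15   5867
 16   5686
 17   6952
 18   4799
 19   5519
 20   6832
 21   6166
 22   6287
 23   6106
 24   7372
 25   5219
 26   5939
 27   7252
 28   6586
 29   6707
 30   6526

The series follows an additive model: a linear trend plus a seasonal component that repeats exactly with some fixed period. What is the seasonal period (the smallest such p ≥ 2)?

7

First differences y_{t+1} − y_t: -181, 1266, -2153, 720, 1313, -666, 121, -181, 1266, -2153, 720, 1313, -666, 121, -181, 1266, …
The difference pattern repeats every 7 terms and not for any smaller step, so p = 7.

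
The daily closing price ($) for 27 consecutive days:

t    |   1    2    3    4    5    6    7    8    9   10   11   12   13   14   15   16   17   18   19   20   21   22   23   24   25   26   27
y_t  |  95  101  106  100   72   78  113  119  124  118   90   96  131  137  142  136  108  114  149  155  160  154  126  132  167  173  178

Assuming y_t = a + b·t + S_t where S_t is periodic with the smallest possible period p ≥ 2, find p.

First differences y_{t+1} − y_t: 6, 5, -6, -28, 6, 35, 6, 5, -6, -28, 6, 35, 6, 5, …
The difference pattern repeats every 6 terms and not for any smaller step, so p = 6.

6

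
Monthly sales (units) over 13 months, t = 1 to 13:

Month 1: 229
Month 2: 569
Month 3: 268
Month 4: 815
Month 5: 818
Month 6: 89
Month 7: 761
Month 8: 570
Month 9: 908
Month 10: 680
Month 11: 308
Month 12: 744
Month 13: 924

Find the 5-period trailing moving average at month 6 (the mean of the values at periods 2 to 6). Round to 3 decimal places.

511.800

Sum of periods 2–6: 569 + 268 + 815 + 818 + 89 = 2559
Divide by 5: 2559 / 5 = 511.800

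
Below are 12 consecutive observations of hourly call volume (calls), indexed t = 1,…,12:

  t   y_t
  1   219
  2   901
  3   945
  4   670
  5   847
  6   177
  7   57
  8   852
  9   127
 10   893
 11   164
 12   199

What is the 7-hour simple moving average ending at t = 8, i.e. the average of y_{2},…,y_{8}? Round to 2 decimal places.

635.57

Sum of periods 2–8: 901 + 945 + 670 + 847 + 177 + 57 + 852 = 4449
Divide by 7: 4449 / 7 = 635.57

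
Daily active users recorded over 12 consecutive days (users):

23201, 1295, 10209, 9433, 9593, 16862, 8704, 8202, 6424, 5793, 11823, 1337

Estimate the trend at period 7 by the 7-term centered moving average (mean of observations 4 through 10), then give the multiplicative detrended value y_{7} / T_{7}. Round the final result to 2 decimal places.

0.94

Trend T_7 = (9433 + 9593 + 16862 + 8704 + 8202 + 6424 + 5793) / 7 = 65011/7 = 9287.2857
Ratio to trend: 8704 / 9287.2857 = 0.94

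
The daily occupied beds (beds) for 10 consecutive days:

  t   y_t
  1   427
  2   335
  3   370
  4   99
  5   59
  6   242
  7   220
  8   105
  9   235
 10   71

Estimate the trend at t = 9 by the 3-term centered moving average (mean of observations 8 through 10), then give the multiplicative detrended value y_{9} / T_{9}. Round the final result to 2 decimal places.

Trend T_9 = (105 + 235 + 71) / 3 = 411/3 = 137.0000
Ratio to trend: 235 / 137.0000 = 1.72

1.72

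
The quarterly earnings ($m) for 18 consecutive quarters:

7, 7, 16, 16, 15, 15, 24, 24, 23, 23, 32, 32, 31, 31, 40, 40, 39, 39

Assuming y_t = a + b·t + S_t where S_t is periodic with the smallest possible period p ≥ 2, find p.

4

First differences y_{t+1} − y_t: 0, 9, 0, -1, 0, 9, 0, -1, 0, 9, …
The difference pattern repeats every 4 terms and not for any smaller step, so p = 4.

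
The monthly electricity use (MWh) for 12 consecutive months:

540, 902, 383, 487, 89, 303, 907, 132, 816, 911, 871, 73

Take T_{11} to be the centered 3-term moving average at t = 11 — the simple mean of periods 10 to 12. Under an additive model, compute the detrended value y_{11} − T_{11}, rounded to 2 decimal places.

252.67

Trend T_11 = (911 + 871 + 73) / 3 = 1855/3 = 618.3333
Detrended value: 871 − 618.3333 = 252.67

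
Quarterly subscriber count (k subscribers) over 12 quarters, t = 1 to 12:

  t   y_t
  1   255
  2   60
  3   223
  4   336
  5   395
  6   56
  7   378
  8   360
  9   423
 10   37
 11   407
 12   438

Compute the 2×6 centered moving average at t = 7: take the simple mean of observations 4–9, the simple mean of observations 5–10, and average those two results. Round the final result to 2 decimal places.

299.75

Sum over 4–9: 336 + 395 + 56 + 378 + 360 + 423 = 1948
Sum over 5–10: 395 + 56 + 378 + 360 + 423 + 37 = 1649
CMA at t=7 = (1948 + 1649) / (2·6) = 3597 / 12 = 299.75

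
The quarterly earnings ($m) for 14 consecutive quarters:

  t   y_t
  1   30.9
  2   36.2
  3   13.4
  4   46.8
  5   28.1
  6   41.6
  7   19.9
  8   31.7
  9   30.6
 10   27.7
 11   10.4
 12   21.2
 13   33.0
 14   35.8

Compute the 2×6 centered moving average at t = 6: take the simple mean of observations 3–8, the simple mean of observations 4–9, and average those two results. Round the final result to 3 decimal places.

Sum over 3–8: 13.4 + 46.8 + 28.1 + 41.6 + 19.9 + 31.7 = 181.5
Sum over 4–9: 46.8 + 28.1 + 41.6 + 19.9 + 31.7 + 30.6 = 198.7
CMA at t=6 = (181.5 + 198.7) / (2·6) = 380.2 / 12 = 31.683

31.683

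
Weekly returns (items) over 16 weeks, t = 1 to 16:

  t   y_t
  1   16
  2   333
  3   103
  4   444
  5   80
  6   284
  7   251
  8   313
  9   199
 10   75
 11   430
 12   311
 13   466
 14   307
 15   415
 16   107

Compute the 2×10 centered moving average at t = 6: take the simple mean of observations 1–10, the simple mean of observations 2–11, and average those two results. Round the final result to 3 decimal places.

230.500

Sum over 1–10: 16 + 333 + 103 + 444 + 80 + 284 + 251 + 313 + 199 + 75 = 2098
Sum over 2–11: 333 + 103 + 444 + 80 + 284 + 251 + 313 + 199 + 75 + 430 = 2512
CMA at t=6 = (2098 + 2512) / (2·10) = 4610 / 20 = 230.500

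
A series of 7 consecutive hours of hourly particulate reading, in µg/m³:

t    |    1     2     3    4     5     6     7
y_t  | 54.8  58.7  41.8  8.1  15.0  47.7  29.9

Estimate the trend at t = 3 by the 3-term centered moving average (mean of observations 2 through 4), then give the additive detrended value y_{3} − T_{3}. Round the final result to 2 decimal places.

Trend T_3 = (58.7 + 41.8 + 8.1) / 3 = 108.6/3 = 36.2000
Detrended value: 41.8 − 36.2000 = 5.60

5.60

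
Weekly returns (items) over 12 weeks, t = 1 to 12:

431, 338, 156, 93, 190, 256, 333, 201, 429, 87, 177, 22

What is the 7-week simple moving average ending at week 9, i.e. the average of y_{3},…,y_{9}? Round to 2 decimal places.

236.86

Sum of periods 3–9: 156 + 93 + 190 + 256 + 333 + 201 + 429 = 1658
Divide by 7: 1658 / 7 = 236.86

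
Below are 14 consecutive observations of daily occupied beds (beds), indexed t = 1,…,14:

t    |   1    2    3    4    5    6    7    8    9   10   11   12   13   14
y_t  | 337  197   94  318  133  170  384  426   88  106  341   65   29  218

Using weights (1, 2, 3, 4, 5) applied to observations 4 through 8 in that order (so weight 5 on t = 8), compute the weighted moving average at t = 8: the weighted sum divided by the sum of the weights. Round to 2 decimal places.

317.33

Weighted sum: 1·318 + 2·133 + 3·170 + 4·384 + 5·426 = 318 + 266 + 510 + 1536 + 2130 = 4760
Weight total: 1 + 2 + 3 + 4 + 5 = 15
WMA = 4760 / 15 = 317.33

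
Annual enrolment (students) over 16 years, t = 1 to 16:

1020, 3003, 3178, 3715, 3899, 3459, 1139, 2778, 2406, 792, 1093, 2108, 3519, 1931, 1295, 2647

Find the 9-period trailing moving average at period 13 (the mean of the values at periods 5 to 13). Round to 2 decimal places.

Sum of periods 5–13: 3899 + 3459 + 1139 + 2778 + 2406 + 792 + 1093 + 2108 + 3519 = 21193
Divide by 9: 21193 / 9 = 2354.78

2354.78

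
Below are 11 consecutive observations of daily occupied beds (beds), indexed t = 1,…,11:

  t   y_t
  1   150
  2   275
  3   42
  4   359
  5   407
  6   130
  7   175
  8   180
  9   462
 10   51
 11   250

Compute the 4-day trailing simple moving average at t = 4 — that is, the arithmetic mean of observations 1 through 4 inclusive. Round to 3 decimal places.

Sum of periods 1–4: 150 + 275 + 42 + 359 = 826
Divide by 4: 826 / 4 = 206.500

206.500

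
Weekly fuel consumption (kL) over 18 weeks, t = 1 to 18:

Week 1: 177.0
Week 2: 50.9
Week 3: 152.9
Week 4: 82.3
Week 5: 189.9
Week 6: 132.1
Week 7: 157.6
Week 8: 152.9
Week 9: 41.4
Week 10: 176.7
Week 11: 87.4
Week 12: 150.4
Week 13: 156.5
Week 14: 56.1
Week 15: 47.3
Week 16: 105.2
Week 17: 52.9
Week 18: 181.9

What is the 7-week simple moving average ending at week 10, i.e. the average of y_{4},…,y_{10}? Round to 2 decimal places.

133.27

Sum of periods 4–10: 82.3 + 189.9 + 132.1 + 157.6 + 152.9 + 41.4 + 176.7 = 932.9
Divide by 7: 932.9 / 7 = 133.27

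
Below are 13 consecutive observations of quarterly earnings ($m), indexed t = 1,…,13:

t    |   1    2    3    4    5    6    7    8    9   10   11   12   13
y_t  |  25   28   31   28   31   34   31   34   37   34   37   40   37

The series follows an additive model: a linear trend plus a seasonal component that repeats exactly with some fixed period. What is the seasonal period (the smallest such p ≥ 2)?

3

First differences y_{t+1} − y_t: 3, 3, -3, 3, 3, -3, 3, 3, …
The difference pattern repeats every 3 terms and not for any smaller step, so p = 3.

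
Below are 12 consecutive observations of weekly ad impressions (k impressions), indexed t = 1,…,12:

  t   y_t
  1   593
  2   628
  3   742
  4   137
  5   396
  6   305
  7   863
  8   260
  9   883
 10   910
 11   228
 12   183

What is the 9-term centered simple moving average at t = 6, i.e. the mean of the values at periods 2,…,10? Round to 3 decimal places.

569.333

Sum of periods 2–10: 628 + 742 + 137 + 396 + 305 + 863 + 260 + 883 + 910 = 5124
Divide by 9: 5124 / 9 = 569.333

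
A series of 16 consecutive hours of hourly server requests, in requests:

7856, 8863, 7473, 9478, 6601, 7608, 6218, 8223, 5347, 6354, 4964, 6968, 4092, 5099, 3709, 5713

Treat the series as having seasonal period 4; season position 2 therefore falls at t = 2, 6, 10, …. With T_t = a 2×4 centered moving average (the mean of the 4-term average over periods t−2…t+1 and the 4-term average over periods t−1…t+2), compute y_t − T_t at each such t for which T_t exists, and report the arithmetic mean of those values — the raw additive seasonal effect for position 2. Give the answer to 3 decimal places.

Season position 2 occurs at t = 6, 10, 14 (where T_t is defined).
t=6: T_6 = 7319.37500; y_6 − T_6 = 7608 − 7319.37500 = 288.62500
t=10: T_10 = 6065.12500; y_10 − T_10 = 6354 − 6065.12500 = 288.87500
t=14: T_14 = 4810.12500; y_14 − T_14 = 5099 − 4810.12500 = 288.87500
Mean deviation: (288.62500 + 288.87500 + 288.87500) / 3 = 288.792

288.792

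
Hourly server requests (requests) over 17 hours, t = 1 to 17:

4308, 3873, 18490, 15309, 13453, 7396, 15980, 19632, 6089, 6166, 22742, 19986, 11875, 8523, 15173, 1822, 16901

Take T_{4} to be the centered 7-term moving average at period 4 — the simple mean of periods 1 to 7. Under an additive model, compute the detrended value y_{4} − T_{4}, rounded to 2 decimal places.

Trend T_4 = (4308 + 3873 + 18490 + 15309 + 13453 + 7396 + 15980) / 7 = 78809/7 = 11258.4286
Detrended value: 15309 − 11258.4286 = 4050.57

4050.57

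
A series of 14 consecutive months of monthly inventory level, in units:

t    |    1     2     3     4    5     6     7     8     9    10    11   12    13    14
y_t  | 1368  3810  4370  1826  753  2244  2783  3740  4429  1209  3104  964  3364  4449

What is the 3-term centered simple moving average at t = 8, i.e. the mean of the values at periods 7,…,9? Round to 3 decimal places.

Sum of periods 7–9: 2783 + 3740 + 4429 = 10952
Divide by 3: 10952 / 3 = 3650.667

3650.667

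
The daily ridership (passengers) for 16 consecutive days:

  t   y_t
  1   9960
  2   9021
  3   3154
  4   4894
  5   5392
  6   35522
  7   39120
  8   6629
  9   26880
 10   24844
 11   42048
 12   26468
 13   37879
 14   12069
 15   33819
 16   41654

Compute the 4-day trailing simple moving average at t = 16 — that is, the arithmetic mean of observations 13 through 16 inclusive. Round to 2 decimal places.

Sum of periods 13–16: 37879 + 12069 + 33819 + 41654 = 125421
Divide by 4: 125421 / 4 = 31355.25

31355.25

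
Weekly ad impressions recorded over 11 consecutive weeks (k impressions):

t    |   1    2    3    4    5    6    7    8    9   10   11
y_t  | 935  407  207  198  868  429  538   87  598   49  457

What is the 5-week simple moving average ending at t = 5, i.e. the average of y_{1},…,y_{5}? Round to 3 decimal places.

Sum of periods 1–5: 935 + 407 + 207 + 198 + 868 = 2615
Divide by 5: 2615 / 5 = 523.000

523.000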